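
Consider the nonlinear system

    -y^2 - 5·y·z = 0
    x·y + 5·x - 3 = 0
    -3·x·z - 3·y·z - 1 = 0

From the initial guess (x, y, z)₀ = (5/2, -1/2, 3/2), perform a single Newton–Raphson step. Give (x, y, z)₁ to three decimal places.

(0.457, -0.122, 1.082)

At (5/2, -1/2, 3/2): F = (3.500, 8.250, -10.000).
Jacobian J = [[0, -2·y - 5·z, -5·y], [y + 5, x, 0], [-3·z, -3·z, -3·x - 3·y]].
At the point, J = [[0.000, -6.500, 2.500], [4.500, 2.500, 0.000], [-4.500, -4.500, -6.000]] (det J = -198.000).
Solving J·Δ = −F gives Δ = (-2.043, 0.378, -0.418).
Then the next iterate is (x, y, z)₁ = (0.457, -0.122, 1.082).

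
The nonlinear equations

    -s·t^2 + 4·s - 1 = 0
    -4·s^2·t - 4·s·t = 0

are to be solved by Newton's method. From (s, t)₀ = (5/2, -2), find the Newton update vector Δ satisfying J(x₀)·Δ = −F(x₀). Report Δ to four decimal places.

(-1.3854, 0.1000)

At (5/2, -2): F = (-1.0000, 70.0000).
Jacobian J = [[-t^2 + 4, -2·s·t], [-8·s·t - 4·t, -4·s^2 - 4·s]].
At the point, J = [[0.0000, 10.0000], [48.0000, -35.0000]] (det J = -480.0000).
Solving J·Δ = −F gives Δ = (-1.3854, 0.1000).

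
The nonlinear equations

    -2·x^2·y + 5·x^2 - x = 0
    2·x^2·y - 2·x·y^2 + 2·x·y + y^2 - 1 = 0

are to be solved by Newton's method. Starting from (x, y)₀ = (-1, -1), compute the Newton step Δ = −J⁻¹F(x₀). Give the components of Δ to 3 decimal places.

At (-1, -1): F = (8.000, 2.000).
Jacobian J = [[-4·x·y + 10·x - 1, -2·x^2], [4·x·y - 2·y^2 + 2·y, 2·x^2 - 4·x·y + 2·x + 2·y]].
At the point, J = [[-15.000, -2.000], [0.000, -6.000]] (det J = 90.000).
Solving J·Δ = −F gives Δ = (0.489, 0.333).

(0.489, 0.333)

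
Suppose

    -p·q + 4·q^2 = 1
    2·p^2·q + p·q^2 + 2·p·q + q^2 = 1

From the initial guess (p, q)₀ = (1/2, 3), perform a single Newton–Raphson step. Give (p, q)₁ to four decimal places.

At (1/2, 3): F = (33.5000, 17.0000).
Jacobian J = [[-q, -p + 8·q], [4·p·q + q^2 + 2·q, 2·p^2 + 2·p·q + 2·p + 2·q]].
At the point, J = [[-3.0000, 23.5000], [21.0000, 10.5000]] (det J = -525.0000).
Solving J·Δ = −F gives Δ = (-0.0910, -1.4371).
Then the next iterate is (p, q)₁ = (0.4090, 1.5629).

(0.4090, 1.5629)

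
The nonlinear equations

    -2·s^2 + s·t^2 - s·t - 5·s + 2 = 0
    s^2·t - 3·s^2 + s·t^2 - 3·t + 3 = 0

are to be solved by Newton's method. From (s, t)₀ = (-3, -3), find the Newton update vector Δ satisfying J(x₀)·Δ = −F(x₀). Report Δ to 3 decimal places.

(1.147, 0.724)

At (-3, -3): F = (-37.000, -69.000).
Jacobian J = [[-4·s + t^2 - t - 5, 2·s·t - s], [2·s·t - 6·s + t^2, s^2 + 2·s·t - 3]].
At the point, J = [[19.000, 21.000], [45.000, 24.000]] (det J = -489.000).
Solving J·Δ = −F gives Δ = (1.147, 0.724).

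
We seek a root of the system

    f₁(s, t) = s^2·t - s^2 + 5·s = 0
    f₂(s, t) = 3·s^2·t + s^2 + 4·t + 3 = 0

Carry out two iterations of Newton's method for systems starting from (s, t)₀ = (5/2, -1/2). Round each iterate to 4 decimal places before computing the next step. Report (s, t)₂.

(3.7863, -0.3110)

At (5/2, -1/2): F = (3.1250, -2.1250).
Jacobian J = [[2·s·t - 2·s + 5, s^2], [6·s·t + 2·s, 3·s^2 + 4]].
At the point, J = [[-2.5000, 6.2500], [-2.5000, 22.7500]] (det J = -41.2500).
Solving J·Δ = −F gives Δ = (2.0455, 0.3182).
Then the next iterate is (s, t)₁ = (4.5455, -0.1818).
Round to (4.5455, -0.1818) and repeat: F = (-1.690344, 11.665550), J = [[-5.743744, 20.661570], [4.132769, 65.984711]].
Δ = (-0.7592, -0.1292), so (s, t)₂ = (3.7863, -0.3110).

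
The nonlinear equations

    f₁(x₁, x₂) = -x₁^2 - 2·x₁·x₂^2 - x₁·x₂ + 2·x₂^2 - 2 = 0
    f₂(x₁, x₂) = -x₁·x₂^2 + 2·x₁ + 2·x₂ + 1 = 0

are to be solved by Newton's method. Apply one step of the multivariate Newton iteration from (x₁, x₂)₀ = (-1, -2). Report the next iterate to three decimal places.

At (-1, -2): F = (11.000, -1.000).
Jacobian J = [[-2·x₁ - 2·x₂^2 - x₂, -4·x₁·x₂ - x₁ + 4·x₂], [-x₂^2 + 2, -2·x₁·x₂ + 2]].
At the point, J = [[-4.000, -15.000], [-2.000, -2.000]] (det J = -22.000).
Solving J·Δ = −F gives Δ = (-1.682, 1.182).
Then the next iterate is (x₁, x₂)₁ = (-2.682, -0.818).

(-2.682, -0.818)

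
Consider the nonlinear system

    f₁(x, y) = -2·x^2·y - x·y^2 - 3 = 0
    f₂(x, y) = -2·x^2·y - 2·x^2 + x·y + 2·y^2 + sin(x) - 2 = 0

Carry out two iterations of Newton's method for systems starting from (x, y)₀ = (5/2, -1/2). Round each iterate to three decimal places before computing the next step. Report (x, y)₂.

(1.405, -1.065)

At (5/2, -1/2): F = (2.625, -8.40153).
Jacobian J = [[-4·x·y - y^2, -2·x^2 - 2·x·y], [-4·x·y - 4·x + y + cos(x), -2·x^2 + x + 4·y]].
At the point, J = [[4.750, -10.000], [-6.30114, -12.000]] (det J = -120.01144).
Solving J·Δ = −F gives Δ = (-0.963, -0.195).
Then the next iterate is (x, y)₁ = (1.537, -0.695).
Round to (1.537, -0.695) and repeat: F = (-0.45872, -2.54378), J = [[3.78983, -2.58831], [-2.53635, -5.96774]].
Δ = (-0.132, -0.370), so (x, y)₂ = (1.405, -1.065).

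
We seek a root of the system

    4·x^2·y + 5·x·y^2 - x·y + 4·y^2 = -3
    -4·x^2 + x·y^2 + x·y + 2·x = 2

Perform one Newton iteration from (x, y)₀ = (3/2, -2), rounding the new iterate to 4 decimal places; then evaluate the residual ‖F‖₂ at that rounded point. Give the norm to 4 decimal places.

9.4214

At (3/2, -2): F = (34.0000, -5.0000).
Jacobian J = [[8·x·y + 5·y^2 - y, 4·x^2 + 10·x·y - x + 8·y], [-8·x + y^2 + y + 2, 2·x·y + x]].
At the point, J = [[-2.0000, -38.5000], [-8.0000, -4.5000]] (det J = -299.0000).
Solving J·Δ = −F gives Δ = (-1.1555, 0.9431).
Then the next iterate is (x, y)₁ = (0.3445, -1.0569).
Re-evaluating at (0.3445, -1.0569): F = (9.254617, -1.765004), so ‖F‖₂ = 9.4214.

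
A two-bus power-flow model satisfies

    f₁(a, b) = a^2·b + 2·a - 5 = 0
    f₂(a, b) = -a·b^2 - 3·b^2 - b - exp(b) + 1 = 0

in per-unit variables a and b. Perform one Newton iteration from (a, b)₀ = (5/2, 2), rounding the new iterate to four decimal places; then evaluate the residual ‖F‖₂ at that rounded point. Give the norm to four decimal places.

9.1734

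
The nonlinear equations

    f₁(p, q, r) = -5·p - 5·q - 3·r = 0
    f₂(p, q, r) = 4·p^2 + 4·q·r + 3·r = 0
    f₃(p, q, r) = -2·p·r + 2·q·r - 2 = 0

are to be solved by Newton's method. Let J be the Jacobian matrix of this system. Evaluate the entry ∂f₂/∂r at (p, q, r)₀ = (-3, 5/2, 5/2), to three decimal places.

∂f₂/∂r = 4·q + 3.
At (-3, 5/2, 5/2) this is 13.000.

13.000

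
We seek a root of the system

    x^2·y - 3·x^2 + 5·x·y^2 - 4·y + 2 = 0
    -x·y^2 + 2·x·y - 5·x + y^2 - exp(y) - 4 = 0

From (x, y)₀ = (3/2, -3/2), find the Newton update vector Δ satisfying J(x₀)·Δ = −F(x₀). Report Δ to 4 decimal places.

(-1.3851, 0.7368)

At (3/2, -3/2): F = (14.7500, -17.348130).
Jacobian J = [[2·x·y - 6·x + 5·y^2, x^2 + 10·x·y - 4], [-y^2 + 2·y - 5, -2·x·y + 2·x + 2·y - exp(y)]].
At the point, J = [[-2.2500, -24.2500], [-10.2500, 4.276870]] (det J = -258.185457).
Solving J·Δ = −F gives Δ = (-1.3851, 0.7368).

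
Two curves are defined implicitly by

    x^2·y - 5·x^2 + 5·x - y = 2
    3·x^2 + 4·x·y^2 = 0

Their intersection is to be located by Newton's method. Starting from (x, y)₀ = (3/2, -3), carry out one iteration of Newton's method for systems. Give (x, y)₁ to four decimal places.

At (3/2, -3): F = (-9.5000, 60.7500).
Jacobian J = [[2·x·y - 10·x + 5, x^2 - 1], [6·x + 4·y^2, 8·x·y]].
At the point, J = [[-19.0000, 1.2500], [45.0000, -36.0000]] (det J = 627.7500).
Solving J·Δ = −F gives Δ = (-0.4238, 1.1577).
Then the next iterate is (x, y)₁ = (1.0762, -1.8423).

(1.0762, -1.8423)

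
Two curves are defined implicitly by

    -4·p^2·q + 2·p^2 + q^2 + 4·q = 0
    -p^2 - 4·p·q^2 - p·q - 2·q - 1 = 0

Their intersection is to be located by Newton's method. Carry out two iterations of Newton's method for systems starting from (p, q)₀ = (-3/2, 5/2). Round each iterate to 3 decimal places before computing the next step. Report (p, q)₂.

At (-3/2, 5/2): F = (-1.750, 33.000).
Jacobian J = [[-8·p·q + 4·p, -4·p^2 + 2·q + 4], [-2·p - 4·q^2 - q, -8·p·q - p - 2]].
At the point, J = [[24.000, 0.000], [-24.500, 29.500]] (det J = 708.000).
Solving J·Δ = −F gives Δ = (0.073, -1.058).
Then the next iterate is (p, q)₁ = (-1.427, 1.442).
Round to (-1.427, 1.442) and repeat: F = (0.17448, 8.00641), J = [[10.75387, -1.26132], [-6.90546, 15.88887]].
Δ = (-0.079, -0.538), so (p, q)₂ = (-1.506, 0.904).

(-1.506, 0.904)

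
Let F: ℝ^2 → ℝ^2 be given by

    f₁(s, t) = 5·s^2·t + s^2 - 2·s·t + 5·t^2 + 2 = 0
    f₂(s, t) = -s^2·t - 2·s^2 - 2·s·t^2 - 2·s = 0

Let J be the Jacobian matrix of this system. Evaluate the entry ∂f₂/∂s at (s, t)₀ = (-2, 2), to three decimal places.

∂f₂/∂s = -2·s·t - 4·s - 2·t^2 - 2.
At (-2, 2) this is 6.000.

6.000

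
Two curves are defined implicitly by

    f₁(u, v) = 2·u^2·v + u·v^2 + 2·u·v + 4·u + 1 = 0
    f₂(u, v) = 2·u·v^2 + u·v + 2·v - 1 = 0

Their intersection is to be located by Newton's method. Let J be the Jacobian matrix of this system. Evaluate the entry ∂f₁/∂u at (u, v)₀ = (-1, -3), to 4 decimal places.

∂f₁/∂u = 4·u·v + v^2 + 2·v + 4.
At (-1, -3) this is 19.0000.

19.0000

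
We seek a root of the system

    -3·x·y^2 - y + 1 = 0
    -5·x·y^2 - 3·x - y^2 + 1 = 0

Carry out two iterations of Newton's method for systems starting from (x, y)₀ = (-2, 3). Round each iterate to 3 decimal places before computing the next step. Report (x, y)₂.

At (-2, 3): F = (52.000, 88.000).
Jacobian J = [[-3·y^2, -6·x·y - 1], [-5·y^2 - 3, -10·x·y - 2·y]].
At the point, J = [[-27.000, 35.000], [-48.000, 54.000]] (det J = 222.000).
Solving J·Δ = −F gives Δ = (1.225, -0.541).
Then the next iterate is (x, y)₁ = (-0.775, 2.459).
Round to (-0.775, 2.459) and repeat: F = (12.59953, 20.70921), J = [[-18.14004, 10.43435], [-33.23341, 14.13925]].
Δ = (0.420, -0.477), so (x, y)₂ = (-0.355, 1.982).

(-0.355, 1.982)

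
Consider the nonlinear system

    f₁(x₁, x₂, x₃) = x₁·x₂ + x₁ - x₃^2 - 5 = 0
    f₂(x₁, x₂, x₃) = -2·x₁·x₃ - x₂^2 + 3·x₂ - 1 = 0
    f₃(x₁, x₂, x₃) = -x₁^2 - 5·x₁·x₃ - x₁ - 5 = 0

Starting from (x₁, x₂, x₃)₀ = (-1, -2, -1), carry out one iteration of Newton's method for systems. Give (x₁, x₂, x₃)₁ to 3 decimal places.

At (-1, -2, -1): F = (-5.000, -13.000, -10.000).
Jacobian J = [[x₂ + 1, x₁, -2·x₃], [-2·x₃, -2·x₂ + 3, -2·x₁], [-2·x₁ - 5·x₃ - 1, 0, -5·x₁]].
At the point, J = [[-1.000, -1.000, 2.000], [2.000, 7.000, 2.000], [6.000, 0.000, 5.000]] (det J = -121.000).
Solving J·Δ = −F gives Δ = (-0.661, 1.248, 2.793).
Then the next iterate is (x₁, x₂, x₃)₁ = (-1.661, -0.752, 1.793).

(-1.661, -0.752, 1.793)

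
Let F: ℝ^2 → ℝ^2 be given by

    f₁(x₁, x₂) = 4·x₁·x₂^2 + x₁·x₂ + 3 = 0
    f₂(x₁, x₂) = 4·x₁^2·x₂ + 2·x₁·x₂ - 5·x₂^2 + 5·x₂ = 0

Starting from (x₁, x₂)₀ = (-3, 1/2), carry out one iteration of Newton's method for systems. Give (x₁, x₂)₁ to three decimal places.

(-1.344, 0.566)

At (-3, 1/2): F = (-1.500, 16.250).
Jacobian J = [[4·x₂^2 + x₂, 8·x₁·x₂ + x₁], [8·x₁·x₂ + 2·x₂, 4·x₁^2 + 2·x₁ - 10·x₂ + 5]].
At the point, J = [[1.500, -15.000], [-11.000, 30.000]] (det J = -120.000).
Solving J·Δ = −F gives Δ = (1.656, 0.066).
Then the next iterate is (x₁, x₂)₁ = (-1.344, 0.566).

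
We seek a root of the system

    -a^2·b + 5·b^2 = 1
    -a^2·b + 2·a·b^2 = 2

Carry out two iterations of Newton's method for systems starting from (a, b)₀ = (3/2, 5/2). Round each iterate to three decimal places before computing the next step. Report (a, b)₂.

(2.641, 1.430)

At (3/2, 5/2): F = (24.625, 11.125).
Jacobian J = [[-2·a·b, -a^2 + 10·b], [-2·a·b + 2·b^2, -a^2 + 4·a·b]].
At the point, J = [[-7.500, 22.750], [5.000, 12.750]] (det J = -209.375).
Solving J·Δ = −F gives Δ = (0.291, -0.987).
Then the next iterate is (a, b)₁ = (1.791, 1.513).
Round to (1.791, 1.513) and repeat: F = (5.59262, 1.34658), J = [[-5.41957, 11.92232], [-0.84123, 7.63145]].
Δ = (0.850, -0.083), so (a, b)₂ = (2.641, 1.430).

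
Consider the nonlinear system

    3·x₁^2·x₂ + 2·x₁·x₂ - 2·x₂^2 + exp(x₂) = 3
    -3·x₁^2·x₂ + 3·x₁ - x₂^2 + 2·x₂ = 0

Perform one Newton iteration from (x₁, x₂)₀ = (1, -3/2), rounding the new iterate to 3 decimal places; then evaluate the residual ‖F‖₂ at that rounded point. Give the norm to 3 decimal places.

4.648

At (1, -3/2): F = (-14.77687, 2.250).
Jacobian J = [[6·x₁·x₂ + 2·x₂, 3·x₁^2 + 2·x₁ - 4·x₂ + exp(x₂)], [-6·x₁·x₂ + 3, -3·x₁^2 - 2·x₂ + 2]].
At the point, J = [[-12.000, 11.22313], [12.000, 2.000]] (det J = -158.67756).
Solving J·Δ = −F gives Δ = (-0.345, 0.947).
Then the next iterate is (x₁, x₂)₁ = (0.655, -0.553).
Re-evaluating at (0.655, -0.553): F = (-4.47258, 1.26494), so ‖F‖₂ = 4.648.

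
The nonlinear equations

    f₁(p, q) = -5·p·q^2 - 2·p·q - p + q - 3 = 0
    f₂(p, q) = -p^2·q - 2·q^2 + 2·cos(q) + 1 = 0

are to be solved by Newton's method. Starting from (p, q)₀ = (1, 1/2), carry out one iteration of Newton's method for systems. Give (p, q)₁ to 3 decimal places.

(-3.849, 2.168)

At (1, 1/2): F = (-5.750, 1.75517).
Jacobian J = [[-5·q^2 - 2·q - 1, -10·p·q - 2·p + 1], [-2·p·q, -p^2 - 4·q - 2·sin(q)]].
At the point, J = [[-3.250, -6.000], [-1.000, -3.95885]] (det J = 6.86627).
Solving J·Δ = −F gives Δ = (-4.849, 1.668).
Then the next iterate is (p, q)₁ = (-3.849, 2.168).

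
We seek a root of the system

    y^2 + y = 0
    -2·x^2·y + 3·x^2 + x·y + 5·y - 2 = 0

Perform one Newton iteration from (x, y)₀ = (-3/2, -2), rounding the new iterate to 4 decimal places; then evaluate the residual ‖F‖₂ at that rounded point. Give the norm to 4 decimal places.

1.6901

At (-3/2, -2): F = (2.0000, 6.7500).
Jacobian J = [[0, 2·y + 1], [-4·x·y + 6·x + y, -2·x^2 + x + 5]].
At the point, J = [[0.0000, -3.0000], [-23.0000, -1.0000]] (det J = -69.0000).
Solving J·Δ = −F gives Δ = (0.2645, 0.6667).
Then the next iterate is (x, y)₁ = (-1.2355, -1.3333).
Re-evaluating at (-1.2355, -1.3333): F = (0.444389, 1.630632), so ‖F‖₂ = 1.6901.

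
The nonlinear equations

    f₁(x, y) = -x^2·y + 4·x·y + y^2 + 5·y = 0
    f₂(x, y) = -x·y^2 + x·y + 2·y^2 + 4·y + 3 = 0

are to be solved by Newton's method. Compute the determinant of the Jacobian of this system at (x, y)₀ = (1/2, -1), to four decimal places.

5.0000

J = [[-2·x·y + 4·y, -x^2 + 4·x + 2·y + 5], [-y^2 + y, -2·x·y + x + 4·y + 4]].
At the point, J = [[-3.0000, 4.7500], [-2.0000, 1.5000]].
det J = 5.0000.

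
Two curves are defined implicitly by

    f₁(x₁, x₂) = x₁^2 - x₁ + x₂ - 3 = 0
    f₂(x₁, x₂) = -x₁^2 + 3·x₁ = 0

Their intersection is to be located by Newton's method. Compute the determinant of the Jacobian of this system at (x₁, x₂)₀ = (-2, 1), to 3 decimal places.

J = [[2·x₁ - 1, 1], [-2·x₁ + 3, 0]].
At the point, J = [[-5.000, 1.000], [7.000, 0.000]].
det J = -7.000.

-7.000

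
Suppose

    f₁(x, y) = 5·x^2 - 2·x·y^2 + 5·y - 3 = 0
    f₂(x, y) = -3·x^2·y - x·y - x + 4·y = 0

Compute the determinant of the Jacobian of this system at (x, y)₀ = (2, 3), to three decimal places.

-780.000

J = [[10·x - 2·y^2, -4·x·y + 5], [-6·x·y - y - 1, -3·x^2 - x + 4]].
At the point, J = [[2.000, -19.000], [-40.000, -10.000]].
det J = -780.000.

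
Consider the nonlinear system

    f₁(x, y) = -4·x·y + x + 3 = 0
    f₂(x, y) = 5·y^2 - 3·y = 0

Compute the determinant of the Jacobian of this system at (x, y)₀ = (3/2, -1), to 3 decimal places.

J = [[-4·y + 1, -4·x], [0, 10·y - 3]].
At the point, J = [[5.000, -6.000], [0.000, -13.000]].
det J = -65.000.

-65.000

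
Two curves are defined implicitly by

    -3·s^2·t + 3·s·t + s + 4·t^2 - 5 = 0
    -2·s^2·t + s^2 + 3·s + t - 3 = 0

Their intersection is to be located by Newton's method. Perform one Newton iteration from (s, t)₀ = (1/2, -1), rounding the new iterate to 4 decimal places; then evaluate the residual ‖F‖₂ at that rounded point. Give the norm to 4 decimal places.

At (1/2, -1): F = (-1.2500, -1.7500).
Jacobian J = [[-6·s·t + 3·t + 1, -3·s^2 + 3·s + 8·t], [-4·s·t + 2·s + 3, -2·s^2 + 1]].
At the point, J = [[1.0000, -7.2500], [6.0000, 0.5000]] (det J = 44.0000).
Solving J·Δ = −F gives Δ = (0.3026, -0.1307).
Then the next iterate is (s, t)₁ = (0.8026, -1.1307).
Re-evaluating at (0.8026, -1.1307): F = (0.379109, 0.377985), so ‖F‖₂ = 0.5353.

0.5353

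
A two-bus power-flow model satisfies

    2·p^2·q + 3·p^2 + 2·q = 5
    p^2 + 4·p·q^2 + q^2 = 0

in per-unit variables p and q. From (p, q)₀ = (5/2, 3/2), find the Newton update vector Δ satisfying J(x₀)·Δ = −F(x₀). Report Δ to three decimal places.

At (5/2, 3/2): F = (35.500, 31.000).
Jacobian J = [[4·p·q + 6·p, 2·p^2 + 2], [2·p + 4·q^2, 8·p·q + 2·q]].
At the point, J = [[30.000, 14.500], [14.000, 33.000]] (det J = 787.000).
Solving J·Δ = −F gives Δ = (-0.917, -0.550).

(-0.917, -0.550)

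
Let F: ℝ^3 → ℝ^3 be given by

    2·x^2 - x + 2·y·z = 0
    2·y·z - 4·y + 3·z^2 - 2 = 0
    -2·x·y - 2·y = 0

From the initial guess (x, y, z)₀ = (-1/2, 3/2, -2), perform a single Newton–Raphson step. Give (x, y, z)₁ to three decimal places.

(-0.755, 0.765, -1.569)

At (-1/2, 3/2, -2): F = (-5.000, -2.000, -1.500).
Jacobian J = [[4·x - 1, 2·z, 2·y], [0, 2·z - 4, 2·y + 6·z], [-2·y, -2·x - 2, 0]].
At the point, J = [[-3.000, -4.000, 3.000], [0.000, -8.000, -9.000], [-3.000, -1.000, 0.000]] (det J = -153.000).
Solving J·Δ = −F gives Δ = (-0.255, -0.735, 0.431).
Then the next iterate is (x, y, z)₁ = (-0.755, 0.765, -1.569).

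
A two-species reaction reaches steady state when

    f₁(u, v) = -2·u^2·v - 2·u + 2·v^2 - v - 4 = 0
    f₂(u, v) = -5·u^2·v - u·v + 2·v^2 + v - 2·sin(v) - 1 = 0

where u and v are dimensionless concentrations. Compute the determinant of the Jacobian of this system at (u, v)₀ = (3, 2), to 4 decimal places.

310.3604

J = [[-4·u·v - 2, -2·u^2 + 4·v - 1], [-10·u·v - v, -5·u^2 - u + 4·v - 2·cos(v) + 1]].
At the point, J = [[-26.0000, -11.0000], [-62.0000, -38.167706]].
det J = 310.3604.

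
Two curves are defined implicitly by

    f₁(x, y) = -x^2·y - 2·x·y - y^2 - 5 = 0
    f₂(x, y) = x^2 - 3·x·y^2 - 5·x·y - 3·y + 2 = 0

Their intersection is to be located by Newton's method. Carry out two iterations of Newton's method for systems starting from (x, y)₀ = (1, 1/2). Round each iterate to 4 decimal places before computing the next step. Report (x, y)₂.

At (1, 1/2): F = (-6.7500, -1.7500).
Jacobian J = [[-2·x·y - 2·y, -x^2 - 2·x - 2·y], [2·x - 3·y^2 - 5·y, -6·x·y - 5·x - 3]].
At the point, J = [[-2.0000, -4.0000], [-1.2500, -11.0000]] (det J = 17.0000).
Solving J·Δ = −F gives Δ = (-3.9559, 0.2904).
Then the next iterate is (x, y)₁ = (-2.9559, 0.7904).
Round to (-2.9559, 0.7904) and repeat: F = (-7.858043, 25.587799), J = [[3.091887, -4.406345], [-11.737996, 25.797560]].
Δ = (3.2084, 0.4680), so (x, y)₂ = (0.2525, 1.2584).

(0.2525, 1.2584)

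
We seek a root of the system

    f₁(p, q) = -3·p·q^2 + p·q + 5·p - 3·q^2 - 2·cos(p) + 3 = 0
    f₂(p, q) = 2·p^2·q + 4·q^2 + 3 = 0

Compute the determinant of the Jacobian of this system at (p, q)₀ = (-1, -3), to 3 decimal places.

J = [[-3·q^2 + q + 2·sin(p) + 5, -6·p·q + p - 6·q], [4·p·q, 2·p^2 + 8·q]].
At the point, J = [[-26.68294, -1.000], [12.000, -22.000]].
det J = 599.025.

599.025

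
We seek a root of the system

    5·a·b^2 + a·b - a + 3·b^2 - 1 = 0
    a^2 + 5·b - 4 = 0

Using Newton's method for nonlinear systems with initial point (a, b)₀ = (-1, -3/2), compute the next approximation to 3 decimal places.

At (-1, -3/2): F = (-3.000, -10.500).
Jacobian J = [[5·b^2 + b - 1, 10·a·b + a + 6·b], [2·a, 5]].
At the point, J = [[8.750, 5.000], [-2.000, 5.000]] (det J = 53.750).
Solving J·Δ = −F gives Δ = (-0.698, 1.821).
Then the next iterate is (a, b)₁ = (-1.698, 0.321).

(-1.698, 0.321)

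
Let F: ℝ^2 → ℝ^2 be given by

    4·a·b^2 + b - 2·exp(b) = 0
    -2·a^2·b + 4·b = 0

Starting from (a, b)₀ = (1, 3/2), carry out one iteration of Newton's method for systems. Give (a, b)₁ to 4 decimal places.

(1.2140, 0.6421)

At (1, 3/2): F = (1.536622, 3.0000).
Jacobian J = [[4·b^2, 8·a·b - 2·exp(b) + 1], [-4·a·b, -2·a^2 + 4]].
At the point, J = [[9.0000, 4.036622], [-6.0000, 2.0000]] (det J = 42.219731).
Solving J·Δ = −F gives Δ = (0.2140, -0.8579).
Then the next iterate is (a, b)₁ = (1.2140, 0.6421).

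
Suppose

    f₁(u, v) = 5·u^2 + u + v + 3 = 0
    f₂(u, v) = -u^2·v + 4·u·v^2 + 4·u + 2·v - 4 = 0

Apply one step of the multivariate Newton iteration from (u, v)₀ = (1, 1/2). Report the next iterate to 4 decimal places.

At (1, 1/2): F = (9.5000, 1.5000).
Jacobian J = [[10·u + 1, 1], [-2·u·v + 4·v^2 + 4, -u^2 + 8·u·v + 2]].
At the point, J = [[11.0000, 1.0000], [4.0000, 5.0000]] (det J = 51.0000).
Solving J·Δ = −F gives Δ = (-0.9020, 0.4216).
Then the next iterate is (u, v)₁ = (0.0980, 0.9216).

(0.0980, 0.9216)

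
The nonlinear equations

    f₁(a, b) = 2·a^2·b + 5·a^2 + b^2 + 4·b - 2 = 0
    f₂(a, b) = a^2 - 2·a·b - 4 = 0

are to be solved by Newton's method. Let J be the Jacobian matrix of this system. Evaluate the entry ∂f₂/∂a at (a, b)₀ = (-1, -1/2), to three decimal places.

-1.000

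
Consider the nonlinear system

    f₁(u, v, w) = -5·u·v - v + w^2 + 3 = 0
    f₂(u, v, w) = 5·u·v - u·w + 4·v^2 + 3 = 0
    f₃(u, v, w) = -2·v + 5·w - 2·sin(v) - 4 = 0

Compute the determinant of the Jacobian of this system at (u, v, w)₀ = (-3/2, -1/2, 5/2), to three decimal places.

126.711

J = [[-5·v, -5·u - 1, 2·w], [5·v - w, 5·u + 8·v, -u], [0, -2·cos(v) - 2, 5]].
At the point, J = [[2.500, 6.500, 5.000], [-5.000, -11.500, 1.500], [0.000, -3.75517, 5.000]].
det J = 126.711.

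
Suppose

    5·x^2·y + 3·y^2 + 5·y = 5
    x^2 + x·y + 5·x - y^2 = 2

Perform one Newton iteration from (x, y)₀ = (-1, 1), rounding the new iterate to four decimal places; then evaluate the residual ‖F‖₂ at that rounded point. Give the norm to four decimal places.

76.5202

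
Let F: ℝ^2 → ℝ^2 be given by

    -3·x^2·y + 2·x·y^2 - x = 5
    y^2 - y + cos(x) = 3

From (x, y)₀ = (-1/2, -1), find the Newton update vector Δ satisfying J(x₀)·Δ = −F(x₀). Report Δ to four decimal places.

(-2.6669, -0.4670)

At (-1/2, -1): F = (-4.7500, -0.122417).
Jacobian J = [[-6·x·y + 2·y^2 - 1, -3·x^2 + 4·x·y], [-sin(x), 2·y - 1]].
At the point, J = [[-2.0000, 1.2500], [0.479426, -3.0000]] (det J = 5.400718).
Solving J·Δ = −F gives Δ = (-2.6669, -0.4670).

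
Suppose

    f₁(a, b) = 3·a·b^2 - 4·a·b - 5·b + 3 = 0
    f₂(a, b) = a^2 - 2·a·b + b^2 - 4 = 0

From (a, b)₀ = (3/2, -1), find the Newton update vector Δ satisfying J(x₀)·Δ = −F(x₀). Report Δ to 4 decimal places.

(0.7308, 1.1808)

At (3/2, -1): F = (18.5000, 2.2500).
Jacobian J = [[3·b^2 - 4·b, 6·a·b - 4·a - 5], [2·a - 2·b, -2·a + 2·b]].
At the point, J = [[7.0000, -20.0000], [5.0000, -5.0000]] (det J = 65.0000).
Solving J·Δ = −F gives Δ = (0.7308, 1.1808).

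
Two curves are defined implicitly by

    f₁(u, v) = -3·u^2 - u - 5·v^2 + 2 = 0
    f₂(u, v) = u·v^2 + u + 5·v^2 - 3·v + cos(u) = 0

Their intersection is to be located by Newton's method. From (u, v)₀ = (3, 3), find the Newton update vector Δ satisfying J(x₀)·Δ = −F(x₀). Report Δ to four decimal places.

At (3, 3): F = (-73.0000, 65.010008).
Jacobian J = [[-6·u - 1, -10·v], [v^2 - sin(u) + 1, 2·u·v + 10·v - 3]].
At the point, J = [[-19.0000, -30.0000], [9.858880, 45.0000]] (det J = -559.233600).
Solving J·Δ = −F gives Δ = (-2.3867, -0.9218).

(-2.3867, -0.9218)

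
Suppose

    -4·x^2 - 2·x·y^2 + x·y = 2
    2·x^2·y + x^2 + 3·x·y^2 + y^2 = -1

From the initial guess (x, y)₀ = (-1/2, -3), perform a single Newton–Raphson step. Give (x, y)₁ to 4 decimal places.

(-0.4689, -1.9276)

At (-1/2, -3): F = (7.5000, -4.7500).
Jacobian J = [[-8·x - 2·y^2 + y, -4·x·y + x], [4·x·y + 2·x + 3·y^2, 2·x^2 + 6·x·y + 2·y]].
At the point, J = [[-17.0000, -6.5000], [32.0000, 3.5000]] (det J = 148.5000).
Solving J·Δ = −F gives Δ = (0.0311, 1.0724).
Then the next iterate is (x, y)₁ = (-0.4689, -1.9276).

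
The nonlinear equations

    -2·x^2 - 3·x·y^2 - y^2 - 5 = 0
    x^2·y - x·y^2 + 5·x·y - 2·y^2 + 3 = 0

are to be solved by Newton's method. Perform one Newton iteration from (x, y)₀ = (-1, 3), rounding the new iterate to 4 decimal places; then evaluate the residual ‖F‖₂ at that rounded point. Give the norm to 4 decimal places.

5.9315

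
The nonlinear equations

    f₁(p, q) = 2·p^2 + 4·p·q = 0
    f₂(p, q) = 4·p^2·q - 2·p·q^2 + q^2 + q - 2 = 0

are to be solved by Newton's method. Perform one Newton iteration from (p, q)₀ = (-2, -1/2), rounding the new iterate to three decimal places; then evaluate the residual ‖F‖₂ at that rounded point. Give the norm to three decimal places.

4.306

At (-2, -1/2): F = (12.000, -9.250).
Jacobian J = [[4·p + 4·q, 4·p], [8·p·q - 2·q^2, 4·p^2 - 4·p·q + 2·q + 1]].
At the point, J = [[-10.000, -8.000], [7.500, 12.000]] (det J = -60.000).
Solving J·Δ = −F gives Δ = (1.167, 0.042).
Then the next iterate is (p, q)₁ = (-0.833, -0.458).
Re-evaluating at (-0.833, -0.458): F = (2.91383, -3.16997), so ‖F‖₂ = 4.306.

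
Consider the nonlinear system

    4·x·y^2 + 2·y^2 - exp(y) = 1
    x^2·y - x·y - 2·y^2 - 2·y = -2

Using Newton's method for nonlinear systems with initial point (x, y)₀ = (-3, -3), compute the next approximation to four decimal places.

(-1.3840, -2.4517)

At (-3, -3): F = (-91.049787, -46.0000).
Jacobian J = [[4·y^2, 8·x·y + 4·y - exp(y)], [2·x·y - y, x^2 - x - 4·y - 2]].
At the point, J = [[36.0000, 59.950213], [21.0000, 22.0000]] (det J = -466.954472).
Solving J·Δ = −F gives Δ = (1.6160, 0.5483).
Then the next iterate is (x, y)₁ = (-1.3840, -2.4517).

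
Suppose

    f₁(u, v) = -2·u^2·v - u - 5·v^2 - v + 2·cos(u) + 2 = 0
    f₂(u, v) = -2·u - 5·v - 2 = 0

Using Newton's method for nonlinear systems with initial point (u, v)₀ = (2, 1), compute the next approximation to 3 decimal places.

(10.379, -4.551)

At (2, 1): F = (-14.83229, -11.000).
Jacobian J = [[-4·u·v - 2·sin(u) - 1, -2·u^2 - 10·v - 1], [-2, -5]].
At the point, J = [[-10.81859, -19.000], [-2.000, -5.000]] (det J = 16.09297).
Solving J·Δ = −F gives Δ = (8.379, -5.551).
Then the next iterate is (u, v)₁ = (10.379, -4.551).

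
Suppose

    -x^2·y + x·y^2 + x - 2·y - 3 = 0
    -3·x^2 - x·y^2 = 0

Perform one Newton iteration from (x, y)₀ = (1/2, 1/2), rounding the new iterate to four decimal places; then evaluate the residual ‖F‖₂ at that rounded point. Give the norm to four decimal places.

At (1/2, 1/2): F = (-3.5000, -0.8750).
Jacobian J = [[-2·x·y + y^2 + 1, -x^2 + 2·x·y - 2], [-6·x - y^2, -2·x·y]].
At the point, J = [[0.7500, -1.7500], [-3.2500, -0.5000]] (det J = -6.0625).
Solving J·Δ = −F gives Δ = (0.0361, -1.9845).
Then the next iterate is (x, y)₁ = (0.5361, -1.4845).
Re-evaluating at (0.5361, -1.4845): F = (2.113175, -2.043635), so ‖F‖₂ = 2.9397.

2.9397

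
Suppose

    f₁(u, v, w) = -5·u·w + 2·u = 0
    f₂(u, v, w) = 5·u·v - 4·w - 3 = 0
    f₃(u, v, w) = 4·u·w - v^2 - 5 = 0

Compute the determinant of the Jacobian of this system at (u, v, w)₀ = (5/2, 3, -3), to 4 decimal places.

J = [[-5·w + 2, 0, -5·u], [5·v, 5·u, -4], [4·w, -2·v, 4·u]].
At the point, J = [[17.0000, 0.0000, -12.5000], [15.0000, 12.5000, -4.0000], [-12.0000, -6.0000, 10.0000]].
det J = 967.0000.

967.0000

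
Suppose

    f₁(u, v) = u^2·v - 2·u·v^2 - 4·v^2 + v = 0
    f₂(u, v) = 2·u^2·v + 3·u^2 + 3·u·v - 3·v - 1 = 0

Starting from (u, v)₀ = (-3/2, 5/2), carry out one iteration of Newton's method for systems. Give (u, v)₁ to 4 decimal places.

At (-3/2, 5/2): F = (1.8750, -1.7500).
Jacobian J = [[2·u·v - 2·v^2, u^2 - 4·u·v - 8·v + 1], [4·u·v + 6·u + 3·v, 2·u^2 + 3·u - 3]].
At the point, J = [[-20.0000, -1.7500], [-16.5000, -3.0000]] (det J = 31.1250).
Solving J·Δ = −F gives Δ = (0.2791, -2.1185).
Then the next iterate is (u, v)₁ = (-1.2209, 0.3815).

(-1.2209, 0.3815)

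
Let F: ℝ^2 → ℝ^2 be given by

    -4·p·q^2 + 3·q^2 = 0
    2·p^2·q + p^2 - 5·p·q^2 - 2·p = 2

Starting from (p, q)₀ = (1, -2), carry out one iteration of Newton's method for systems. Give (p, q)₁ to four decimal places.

(1.0833, -0.6667)

At (1, -2): F = (-4.0000, -27.0000).
Jacobian J = [[-4·q^2, -8·p·q + 6·q], [4·p·q + 2·p - 5·q^2 - 2, 2·p^2 - 10·p·q]].
At the point, J = [[-16.0000, 4.0000], [-28.0000, 22.0000]] (det J = -240.0000).
Solving J·Δ = −F gives Δ = (0.0833, 1.3333).
Then the next iterate is (p, q)₁ = (1.0833, -0.6667).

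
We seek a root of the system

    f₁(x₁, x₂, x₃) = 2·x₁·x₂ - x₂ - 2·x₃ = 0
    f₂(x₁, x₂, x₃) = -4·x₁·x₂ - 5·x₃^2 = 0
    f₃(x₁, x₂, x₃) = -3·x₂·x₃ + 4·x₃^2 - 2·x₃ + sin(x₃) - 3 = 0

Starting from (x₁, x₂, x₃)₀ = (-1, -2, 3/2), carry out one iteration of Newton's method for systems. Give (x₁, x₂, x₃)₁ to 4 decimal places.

(-0.1030, -1.7109, 0.7722)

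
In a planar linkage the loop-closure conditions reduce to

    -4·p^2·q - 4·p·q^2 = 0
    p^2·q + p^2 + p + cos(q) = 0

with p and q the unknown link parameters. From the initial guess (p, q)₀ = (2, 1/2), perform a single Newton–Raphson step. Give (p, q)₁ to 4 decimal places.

At (2, 1/2): F = (-10.0000, 8.877583).
Jacobian J = [[-8·p·q - 4·q^2, -4·p^2 - 8·p·q], [2·p·q + 2·p + 1, p^2 - sin(q)]].
At the point, J = [[-9.0000, -24.0000], [7.0000, 3.520574]] (det J = 136.314830).
Solving J·Δ = −F gives Δ = (-1.3047, 0.0726).
Then the next iterate is (p, q)₁ = (0.6953, 0.5726).

(0.6953, 0.5726)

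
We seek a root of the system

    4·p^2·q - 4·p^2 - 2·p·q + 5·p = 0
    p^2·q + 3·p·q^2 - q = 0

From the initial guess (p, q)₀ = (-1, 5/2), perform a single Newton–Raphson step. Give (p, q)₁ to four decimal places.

At (-1, 5/2): F = (6.0000, -18.7500).
Jacobian J = [[8·p·q - 8·p - 2·q + 5, 4·p^2 - 2·p], [2·p·q + 3·q^2, p^2 + 6·p·q - 1]].
At the point, J = [[-12.0000, 6.0000], [13.7500, -15.0000]] (det J = 97.5000).
Solving J·Δ = −F gives Δ = (-0.2308, -1.4615).
Then the next iterate is (p, q)₁ = (-1.2308, 1.0385).

(-1.2308, 1.0385)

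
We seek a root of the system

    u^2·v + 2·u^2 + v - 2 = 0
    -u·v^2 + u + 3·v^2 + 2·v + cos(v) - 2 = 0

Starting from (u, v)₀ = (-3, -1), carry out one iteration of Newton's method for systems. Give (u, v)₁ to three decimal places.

(-2.084, -1.050)

At (-3, -1): F = (6.000, -0.45970).
Jacobian J = [[2·u·v + 4·u, u^2 + 1], [-v^2 + 1, -2·u·v + 6·v - sin(v) + 2]].
At the point, J = [[-6.000, 10.000], [0.000, -9.15853]] (det J = 54.95117).
Solving J·Δ = −F gives Δ = (0.916, -0.050).
Then the next iterate is (u, v)₁ = (-2.084, -1.050).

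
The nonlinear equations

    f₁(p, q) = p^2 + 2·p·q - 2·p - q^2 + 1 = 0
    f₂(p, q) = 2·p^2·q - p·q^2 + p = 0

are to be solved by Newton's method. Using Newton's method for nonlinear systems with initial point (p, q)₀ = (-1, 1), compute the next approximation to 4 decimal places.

(-0.5000, 1.0000)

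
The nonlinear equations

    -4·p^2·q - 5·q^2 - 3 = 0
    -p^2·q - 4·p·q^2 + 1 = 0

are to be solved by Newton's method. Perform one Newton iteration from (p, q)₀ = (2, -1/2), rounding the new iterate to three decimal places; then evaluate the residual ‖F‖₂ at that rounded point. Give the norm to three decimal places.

At (2, -1/2): F = (3.750, 1.000).
Jacobian J = [[-8·p·q, -4·p^2 - 10·q], [-2·p·q - 4·q^2, -p^2 - 8·p·q]].
At the point, J = [[8.000, -11.000], [1.000, 4.000]] (det J = 43.000).
Solving J·Δ = −F gives Δ = (-0.605, -0.099).
Then the next iterate is (p, q)₁ = (1.395, -0.599).
Re-evaluating at (1.395, -0.599): F = (-0.13133, 0.16356), so ‖F‖₂ = 0.210.

0.210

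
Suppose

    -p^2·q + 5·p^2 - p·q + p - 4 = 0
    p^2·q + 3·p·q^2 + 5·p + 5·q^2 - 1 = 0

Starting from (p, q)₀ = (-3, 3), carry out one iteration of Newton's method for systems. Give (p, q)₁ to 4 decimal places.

At (-3, 3): F = (20.0000, -25.0000).
Jacobian J = [[-2·p·q + 10·p - q + 1, -p^2 - p], [2·p·q + 3·q^2 + 5, p^2 + 6·p·q + 10·q]].
At the point, J = [[-14.0000, -6.0000], [14.0000, -15.0000]] (det J = 294.0000).
Solving J·Δ = −F gives Δ = (1.5306, -0.2381).
Then the next iterate is (p, q)₁ = (-1.4694, 2.7619).

(-1.4694, 2.7619)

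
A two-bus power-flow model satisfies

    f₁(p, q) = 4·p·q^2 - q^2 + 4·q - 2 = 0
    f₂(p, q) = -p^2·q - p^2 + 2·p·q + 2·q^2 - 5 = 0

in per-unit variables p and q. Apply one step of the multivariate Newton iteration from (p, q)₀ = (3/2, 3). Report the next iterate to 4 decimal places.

At (3/2, 3): F = (55.0000, 13.0000).
Jacobian J = [[4·q^2, 8·p·q - 2·q + 4], [-2·p·q - 2·p + 2·q, -p^2 + 2·p + 4·q]].
At the point, J = [[36.0000, 34.0000], [-6.0000, 12.7500]] (det J = 663.0000).
Solving J·Δ = −F gives Δ = (-0.3910, -1.2036).
Then the next iterate is (p, q)₁ = (1.1090, 1.7964).

(1.1090, 1.7964)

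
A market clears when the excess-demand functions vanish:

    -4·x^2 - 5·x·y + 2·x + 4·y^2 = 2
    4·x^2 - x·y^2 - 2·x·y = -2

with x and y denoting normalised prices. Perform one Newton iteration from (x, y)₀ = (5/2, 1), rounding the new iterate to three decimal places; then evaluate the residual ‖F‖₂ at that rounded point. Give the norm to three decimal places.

9.473

At (5/2, 1): F = (-30.500, 19.500).
Jacobian J = [[-8·x - 5·y + 2, -5·x + 8·y], [8·x - y^2 - 2·y, -2·x·y - 2·x]].
At the point, J = [[-23.000, -4.500], [17.000, -10.000]] (det J = 306.500).
Solving J·Δ = −F gives Δ = (-1.281, -0.228).
Then the next iterate is (x, y)₁ = (1.219, 0.772).
Re-evaluating at (1.219, 0.772): F = (-7.82725, 5.33520), so ‖F‖₂ = 9.473.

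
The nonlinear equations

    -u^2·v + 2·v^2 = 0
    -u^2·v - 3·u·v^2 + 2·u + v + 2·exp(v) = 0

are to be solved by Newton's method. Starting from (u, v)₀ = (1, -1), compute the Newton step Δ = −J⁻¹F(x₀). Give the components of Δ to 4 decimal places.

At (1, -1): F = (3.0000, -0.264241).
Jacobian J = [[-2·u·v, -u^2 + 4·v], [-2·u·v - 3·v^2 + 2, -u^2 - 6·u·v + 2·exp(v) + 1]].
At the point, J = [[2.0000, -5.0000], [1.0000, 6.735759]] (det J = 18.471518).
Solving J·Δ = −F gives Δ = (-1.0224, 0.1910).

(-1.0224, 0.1910)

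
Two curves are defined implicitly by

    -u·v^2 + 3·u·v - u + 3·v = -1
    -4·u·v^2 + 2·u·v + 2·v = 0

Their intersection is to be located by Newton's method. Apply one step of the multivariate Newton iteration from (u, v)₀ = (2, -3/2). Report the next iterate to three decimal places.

(-1.143, -1.857)

At (2, -3/2): F = (-19.000, -27.000).
Jacobian J = [[-v^2 + 3·v - 1, -2·u·v + 3·u + 3], [-4·v^2 + 2·v, -8·u·v + 2·u + 2]].
At the point, J = [[-7.750, 15.000], [-12.000, 30.000]] (det J = -52.500).
Solving J·Δ = −F gives Δ = (-3.143, -0.357).
Then the next iterate is (u, v)₁ = (-1.143, -1.857).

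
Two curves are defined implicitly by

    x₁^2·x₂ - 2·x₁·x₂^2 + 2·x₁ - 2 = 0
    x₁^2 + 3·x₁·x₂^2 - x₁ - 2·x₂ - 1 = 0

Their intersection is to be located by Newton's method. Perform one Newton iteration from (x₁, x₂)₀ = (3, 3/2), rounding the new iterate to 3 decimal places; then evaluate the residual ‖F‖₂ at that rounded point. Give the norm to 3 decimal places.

At (3, 3/2): F = (4.000, 22.250).
Jacobian J = [[2·x₁·x₂ - 2·x₂^2 + 2, x₁^2 - 4·x₁·x₂], [2·x₁ + 3·x₂^2 - 1, 6·x₁·x₂ - 2]].
At the point, J = [[6.500, -9.000], [11.750, 25.000]] (det J = 268.250).
Solving J·Δ = −F gives Δ = (-1.119, -0.364).
Then the next iterate is (x₁, x₂)₁ = (1.881, 1.136).
Re-evaluating at (1.881, 1.136): F = (0.92650, 5.66743), so ‖F‖₂ = 5.743.

5.743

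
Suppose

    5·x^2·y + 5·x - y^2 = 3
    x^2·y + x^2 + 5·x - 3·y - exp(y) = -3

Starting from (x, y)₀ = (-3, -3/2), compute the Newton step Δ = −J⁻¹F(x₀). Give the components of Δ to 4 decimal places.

At (-3, -3/2): F = (-87.7500, -12.223130).
Jacobian J = [[10·x·y + 5, 5·x^2 - 2·y], [2·x·y + 2·x + 5, x^2 - exp(y) - 3]].
At the point, J = [[50.0000, 48.0000], [8.0000, 5.776870]] (det J = -95.156508).
Solving J·Δ = −F gives Δ = (0.8385, 0.9547).

(0.8385, 0.9547)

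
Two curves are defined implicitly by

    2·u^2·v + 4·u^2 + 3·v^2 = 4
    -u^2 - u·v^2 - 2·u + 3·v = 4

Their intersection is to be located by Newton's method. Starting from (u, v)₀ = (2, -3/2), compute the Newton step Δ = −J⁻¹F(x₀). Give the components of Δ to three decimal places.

(-1.432, 1.020)

At (2, -3/2): F = (6.750, -21.000).
Jacobian J = [[4·u·v + 8·u, 2·u^2 + 6·v], [-2·u - v^2 - 2, -2·u·v + 3]].
At the point, J = [[4.000, -1.000], [-8.250, 9.000]] (det J = 27.750).
Solving J·Δ = −F gives Δ = (-1.432, 1.020).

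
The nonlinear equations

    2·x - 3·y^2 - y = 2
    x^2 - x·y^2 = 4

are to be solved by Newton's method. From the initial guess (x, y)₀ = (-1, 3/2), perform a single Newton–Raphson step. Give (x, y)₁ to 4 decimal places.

(-2.2123, 0.0325)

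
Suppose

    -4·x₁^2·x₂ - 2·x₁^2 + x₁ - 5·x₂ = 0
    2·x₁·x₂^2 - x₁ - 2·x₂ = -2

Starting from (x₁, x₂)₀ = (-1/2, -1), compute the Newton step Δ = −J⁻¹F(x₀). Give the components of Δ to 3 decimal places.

At (-1/2, -1): F = (5.000, 3.500).
Jacobian J = [[-8·x₁·x₂ - 4·x₁ + 1, -4·x₁^2 - 5], [2·x₂^2 - 1, 4·x₁·x₂ - 2]].
At the point, J = [[-1.000, -6.000], [1.000, 0.000]] (det J = 6.000).
Solving J·Δ = −F gives Δ = (-3.500, 1.417).

(-3.500, 1.417)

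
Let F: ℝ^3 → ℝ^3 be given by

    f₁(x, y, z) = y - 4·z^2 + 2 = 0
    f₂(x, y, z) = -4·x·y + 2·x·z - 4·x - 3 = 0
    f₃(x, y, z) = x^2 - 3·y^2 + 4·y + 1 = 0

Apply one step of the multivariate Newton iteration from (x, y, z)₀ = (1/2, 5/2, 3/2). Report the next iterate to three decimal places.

(-0.177, 1.757, 1.063)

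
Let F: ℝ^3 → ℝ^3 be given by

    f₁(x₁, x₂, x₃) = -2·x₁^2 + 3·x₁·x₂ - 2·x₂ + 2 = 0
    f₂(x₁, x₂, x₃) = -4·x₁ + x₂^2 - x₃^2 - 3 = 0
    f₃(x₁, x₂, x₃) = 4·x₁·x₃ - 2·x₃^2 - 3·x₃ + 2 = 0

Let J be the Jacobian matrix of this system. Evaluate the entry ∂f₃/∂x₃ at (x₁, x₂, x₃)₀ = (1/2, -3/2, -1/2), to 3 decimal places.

1.000

∂f₃/∂x₃ = 4·x₁ - 4·x₃ - 3.
At (1/2, -3/2, -1/2) this is 1.000.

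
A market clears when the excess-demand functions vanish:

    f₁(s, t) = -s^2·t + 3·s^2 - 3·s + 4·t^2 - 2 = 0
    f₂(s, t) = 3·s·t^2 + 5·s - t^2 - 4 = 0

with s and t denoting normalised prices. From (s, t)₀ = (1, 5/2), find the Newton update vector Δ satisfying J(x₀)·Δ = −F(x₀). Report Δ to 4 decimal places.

(-0.1093, -1.0905)

At (1, 5/2): F = (20.5000, 13.5000).
Jacobian J = [[-2·s·t + 6·s - 3, -s^2 + 8·t], [3·t^2 + 5, 6·s·t - 2·t]].
At the point, J = [[-2.0000, 19.0000], [23.7500, 10.0000]] (det J = -471.2500).
Solving J·Δ = −F gives Δ = (-0.1093, -1.0905).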